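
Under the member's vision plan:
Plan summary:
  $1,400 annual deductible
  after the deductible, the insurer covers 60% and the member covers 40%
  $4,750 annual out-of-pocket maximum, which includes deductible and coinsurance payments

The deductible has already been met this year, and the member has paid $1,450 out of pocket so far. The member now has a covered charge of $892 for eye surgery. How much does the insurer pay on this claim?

With the deductible met, the entire $892 is subject to coinsurance.
40% of $892 = $356.80 falls to the member.
Cumulative spending $1,450 + $356.80 = $1,806.80 stays under the $4,750 maximum.
Insurer pays the balance: $892 − $356.80 = $535.20.

$535.20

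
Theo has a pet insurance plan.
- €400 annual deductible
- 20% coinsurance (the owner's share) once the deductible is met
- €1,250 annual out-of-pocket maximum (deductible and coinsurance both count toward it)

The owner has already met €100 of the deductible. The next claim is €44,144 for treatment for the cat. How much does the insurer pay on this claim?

€42,994

Remaining deductible: €400 − €100 = €300.
The remaining €43,844 (= €44,144 − €300) moves to coinsurance.
20% of €43,844 = €8,768.80 falls to the owner.
Owner responsibility before any cap: €300 + €8,768.80 = €9,068.80.
Adding €9,068.80 to the €100 already spent would give €9,168.80, which exceeds the €1,250 cap; the owner pays just €1,250 − €100 = €1,150.
Insurer pays the balance: €44,144 − €1,150 = €42,994.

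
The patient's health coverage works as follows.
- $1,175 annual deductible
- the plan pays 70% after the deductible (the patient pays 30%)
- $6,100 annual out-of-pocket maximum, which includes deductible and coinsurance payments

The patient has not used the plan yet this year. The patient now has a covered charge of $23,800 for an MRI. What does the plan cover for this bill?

$17,700

Deductible not yet touched, so the first $1,175 of the bill goes to the deductible.
The remaining $22,625 (= $23,800 − $1,175) moves to coinsurance.
Coinsurance: $22,625 × 30% = $6,787.50.
Patient responsibility before any cap: $1,175 + $6,787.50 = $7,962.50.
Adding $7,962.50 to the $0 already spent would give $7,962.50, which exceeds the $6,100 cap; the patient pays just $6,100 − $0 = $6,100.
The insurer covers the remainder: $23,800 − $6,100 = $17,700.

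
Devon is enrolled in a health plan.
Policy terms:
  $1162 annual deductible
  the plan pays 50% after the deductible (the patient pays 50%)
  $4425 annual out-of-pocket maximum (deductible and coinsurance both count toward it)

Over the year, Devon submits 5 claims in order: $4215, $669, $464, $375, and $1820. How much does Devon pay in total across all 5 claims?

Claim 1 ($4215): deductible takes $1162, $3053 remains; 50% of $3053 = $1526.50. Patient owes $2688.50 (running OOP $2688.50).
Claim 2 ($669): deductible met; 50% of $669 = $334.50. Patient owes $334.50 (running OOP $3023).
Claim 3 ($464): deductible already satisfied, so patient's share is 50% × $464 = $232. Patient owes $232 (running OOP $3255).
Claim 4 ($375): 50% coinsurance on $375 = $187.50. Patient pays $187.50; OOP now $3442.50.
Claim 5 ($1820): 50% coinsurance on $1820 = $910. Patient owes $910 (running OOP $4352.50).
Total paid by the patient: $2688.50 + $334.50 + $232 + $187.50 + $910 = $4352.50.

$4352.50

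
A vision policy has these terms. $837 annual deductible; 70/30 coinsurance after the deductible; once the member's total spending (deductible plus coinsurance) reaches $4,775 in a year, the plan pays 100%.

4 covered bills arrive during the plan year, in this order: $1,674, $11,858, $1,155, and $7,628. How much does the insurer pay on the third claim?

Bill 1, $1,674: $837 to deductible, leaving $837; coinsurance $837 × 30% = $251.10. Member pays $1,088.10; OOP now $1,088.10. Plan pays $1,674 − $1,088.10 = $585.90.
Bill 2, $11,858: deductible met; 30% of $11,858 = $3,557.40. Member pays $3,557.40; OOP now $4,645.50. Insurer: $11,858 − $3,557.40 = $8,300.60.
Bill 3, $1,155: 30% coinsurance on $1,155 = $346.50. OOP would hit $4,992 > $4,775, so the cap limits the member to $4,775 − $4,645.50 = $129.50. Plan pays $1,155 − $129.50 = $1,025.50.

$1,025.50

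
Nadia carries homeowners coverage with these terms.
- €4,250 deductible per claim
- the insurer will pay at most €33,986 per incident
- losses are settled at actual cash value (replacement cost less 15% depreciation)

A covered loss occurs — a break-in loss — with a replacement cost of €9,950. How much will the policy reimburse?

Actual cash value after 15% depreciation: €9,950 × 85% = €8,457.50.
Less the €4,250 deductible: €8,457.50 − €4,250 = €4,207.50.
That's under the €33,986 cap, so the insurer reimburses the full €4,207.50.

€4,207.50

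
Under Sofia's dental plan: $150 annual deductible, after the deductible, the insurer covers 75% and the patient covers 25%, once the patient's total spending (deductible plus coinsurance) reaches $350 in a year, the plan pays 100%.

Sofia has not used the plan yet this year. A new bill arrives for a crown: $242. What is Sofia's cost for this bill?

$173

The full $150 deductible is still open; $150 of this bill applies to it.
The remaining $92 (= $242 − $150) moves to coinsurance.
Coinsurance: $92 × 25% = $23.
So the patient owes $150 + $23 = $173 before any cap.
Year-to-date out-of-pocket becomes $0 + $173 = $173, still under the $350 maximum, so no cap applies.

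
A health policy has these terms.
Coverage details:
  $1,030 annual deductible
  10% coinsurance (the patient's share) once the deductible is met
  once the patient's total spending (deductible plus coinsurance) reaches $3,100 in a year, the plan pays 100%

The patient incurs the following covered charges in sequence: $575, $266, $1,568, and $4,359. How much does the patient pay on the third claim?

Claim 1 ($575): entire amount goes to the deductible. Patient owes $575 (running OOP $575).
Claim 2 ($266): entire amount goes to the deductible. Patient pays $266; OOP now $841.
Claim 3 ($1,568): $189 to deductible, leaving $1,379; 10% of $1,379 = $137.90. Patient owes $326.90 (running OOP $1,167.90).

$326.90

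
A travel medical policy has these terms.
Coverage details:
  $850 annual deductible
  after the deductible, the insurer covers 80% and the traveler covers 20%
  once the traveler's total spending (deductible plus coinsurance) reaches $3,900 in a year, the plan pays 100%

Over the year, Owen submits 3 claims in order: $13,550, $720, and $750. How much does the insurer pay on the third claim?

#1 ($13,550): $850 finishes the deductible; $12,700 goes to coinsurance; 20% of $12,700 = $2,540. Traveler pays $3,390; OOP now $3,390. Insurer: $13,550 − $3,390 = $10,160.
#2 ($720): deductible already satisfied, so traveler's share is 20% × $720 = $144. Traveler owes $144 (running OOP $3,534). Plan pays $720 − $144 = $576.
#3 ($750): deductible already satisfied, so traveler's share is 20% × $750 = $150. Traveler owes $150 (running OOP $3,684). Insurer: $750 − $150 = $600.

$600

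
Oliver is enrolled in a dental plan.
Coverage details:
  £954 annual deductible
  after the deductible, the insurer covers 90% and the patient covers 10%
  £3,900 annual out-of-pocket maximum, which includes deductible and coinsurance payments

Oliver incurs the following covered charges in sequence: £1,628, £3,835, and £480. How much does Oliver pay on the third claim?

Claim 1 (£1,628): deductible takes £954, £674 remains; coinsurance £674 × 10% = £67.40. Patient owes £1,021.40 (running OOP £1,021.40).
Claim 2 (£3,835): deductible met; 10% of £3,835 = £383.50. Patient owes £383.50 (running OOP £1,404.90).
Claim 3 (£480): deductible already satisfied, so patient's share is 10% × £480 = £48. Patient pays £48; OOP now £1,452.90.

£48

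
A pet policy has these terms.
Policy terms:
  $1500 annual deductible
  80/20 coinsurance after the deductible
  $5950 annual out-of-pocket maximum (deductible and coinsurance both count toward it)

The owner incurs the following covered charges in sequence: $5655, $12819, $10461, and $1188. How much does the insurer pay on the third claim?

#1 ($5655): deductible takes $1500, $4155 remains; coinsurance $4155 × 20% = $831. Owner pays $2331; OOP now $2331. Plan pays $5655 − $2331 = $3324.
#2 ($12819): deductible already satisfied, so owner's share is 20% × $12819 = $2563.80. Owner pays $2563.80; OOP now $4894.80. Plan pays $12819 − $2563.80 = $10255.20.
#3 ($10461): deductible already satisfied, so owner's share is 20% × $10461 = $2092.20. OOP would hit $6987 > $5950, so the cap limits the owner to $5950 − $4894.80 = $1055.20. Insurer: $10461 − $1055.20 = $9405.80.

$9405.80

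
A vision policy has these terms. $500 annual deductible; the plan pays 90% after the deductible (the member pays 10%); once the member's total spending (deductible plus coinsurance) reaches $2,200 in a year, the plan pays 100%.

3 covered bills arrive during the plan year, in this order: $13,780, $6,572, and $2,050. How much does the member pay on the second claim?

$372

Claim 1 ($13,780): $500 finishes the deductible; $13,280 goes to coinsurance; coinsurance $13,280 × 10% = $1,328. Member owes $1,828 (running OOP $1,828).
Claim 2 ($6,572): deductible met; 10% of $6,572 = $657.20. Adding that to $1,828 gives $2,485.20, past the $2,200 cap; member pays only $2,200 − $1,828 = $372.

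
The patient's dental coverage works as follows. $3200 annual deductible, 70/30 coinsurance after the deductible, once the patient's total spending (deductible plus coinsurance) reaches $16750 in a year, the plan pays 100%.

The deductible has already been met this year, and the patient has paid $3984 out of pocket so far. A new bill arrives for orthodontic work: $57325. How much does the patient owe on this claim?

With the deductible met, the entire $57325 is subject to coinsurance.
Coinsurance: $57325 × 30% = $17197.50.
Adding $17197.50 to the $3984 already spent would give $21181.50, which exceeds the $16750 cap; the patient pays just $16750 − $3984 = $12766.

$12766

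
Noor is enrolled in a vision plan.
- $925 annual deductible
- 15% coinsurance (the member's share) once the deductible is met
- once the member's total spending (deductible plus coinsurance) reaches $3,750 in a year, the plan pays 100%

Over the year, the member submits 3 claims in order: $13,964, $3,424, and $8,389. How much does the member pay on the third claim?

Claim 1 — $13,964: deductible takes $925, $13,039 remains; 15% of $13,039 = $1,955.85. Cost to member: $2,880.85. OOP to date $2,880.85.
Claim 2 — $3,424: deductible already satisfied, so member's share is 15% × $3,424 = $513.60. Member pays $513.60; OOP now $3,394.45.
Claim 3 — $8,389: deductible already satisfied, so member's share is 15% × $8,389 = $1,258.35. OOP would hit $4,652.80 > $3,750, so the cap limits the member to $3,750 − $3,394.45 = $355.55.

$355.55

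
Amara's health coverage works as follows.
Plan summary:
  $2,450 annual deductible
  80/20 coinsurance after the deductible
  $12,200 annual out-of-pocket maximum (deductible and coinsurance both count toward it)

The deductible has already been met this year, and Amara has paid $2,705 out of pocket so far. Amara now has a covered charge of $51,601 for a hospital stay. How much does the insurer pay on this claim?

With the deductible met, the entire $51,601 is subject to coinsurance.
Coinsurance: $51,601 × 20% = $10,320.20.
Adding $10,320.20 to the $2,705 already spent would give $13,025.20, which exceeds the $12,200 cap; the patient pays just $12,200 − $2,705 = $9,495.
Insurer pays the balance: $51,601 − $9,495 = $42,106.

$42,106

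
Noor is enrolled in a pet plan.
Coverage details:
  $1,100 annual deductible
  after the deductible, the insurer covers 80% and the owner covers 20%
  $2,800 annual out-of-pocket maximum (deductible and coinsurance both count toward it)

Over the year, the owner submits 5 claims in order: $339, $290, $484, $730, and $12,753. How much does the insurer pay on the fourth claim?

Bill 1, $339: all of it applies to the deductible. Owner owes $339 (running OOP $339). Plan pays $339 − $339 = $0.
Bill 2, $290: all of it applies to the deductible. Cost to owner: $290. OOP to date $629. Plan pays $290 − $290 = $0.
Bill 3, $484: $471 to deductible, leaving $13; coinsurance $13 × 20% = $2.60. Cost to owner: $473.60. OOP to date $1,102.60. Plan pays $484 − $473.60 = $10.40.
Bill 4, $730: 20% coinsurance on $730 = $146. Owner pays $146; OOP now $1,248.60. Plan pays $730 − $146 = $584.

$584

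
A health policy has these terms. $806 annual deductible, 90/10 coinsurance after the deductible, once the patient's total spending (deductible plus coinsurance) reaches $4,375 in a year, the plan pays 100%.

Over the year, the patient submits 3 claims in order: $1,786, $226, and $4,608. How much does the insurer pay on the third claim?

Claim 1 ($1,786): deductible takes $806, $980 remains; patient's 10% is $98. Patient owes $904 (running OOP $904). Plan pays $1,786 − $904 = $882.
Claim 2 ($226): deductible already satisfied, so patient's share is 10% × $226 = $22.60. Patient pays $22.60; OOP now $926.60. Insurer: $226 − $22.60 = $203.40.
Claim 3 ($4,608): deductible met; 10% of $4,608 = $460.80. Cost to patient: $460.80. OOP to date $1,387.40. Plan pays $4,608 − $460.80 = $4,147.20.

$4,147.20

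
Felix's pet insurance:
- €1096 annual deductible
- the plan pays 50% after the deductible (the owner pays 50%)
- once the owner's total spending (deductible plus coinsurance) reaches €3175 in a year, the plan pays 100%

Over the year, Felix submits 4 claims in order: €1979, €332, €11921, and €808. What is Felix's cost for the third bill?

Bill 1, €1979: €1096 to deductible, leaving €883; 50% of €883 = €441.50. Owner owes €1537.50 (running OOP €1537.50).
Bill 2, €332: 50% coinsurance on €332 = €166. Owner pays €166; OOP now €1703.50.
Bill 3, €11921: 50% coinsurance on €11921 = €5960.50. OOP would hit €7664 > €3175, so the cap limits the owner to €3175 − €1703.50 = €1471.50.

€1471.50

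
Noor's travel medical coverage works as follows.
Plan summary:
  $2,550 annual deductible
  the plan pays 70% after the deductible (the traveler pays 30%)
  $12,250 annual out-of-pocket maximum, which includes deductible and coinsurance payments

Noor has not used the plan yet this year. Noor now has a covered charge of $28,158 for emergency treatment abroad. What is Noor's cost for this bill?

The full $2,550 deductible is still open; $2,550 of this bill applies to it.
After the $2,550 deductible portion, $28,158 − $2,550 = $25,608 is subject to coinsurance.
Coinsurance: $25,608 × 30% = $7,682.40.
So the traveler owes $2,550 + $7,682.40 = $10,232.40 before any cap.
Total out-of-pocket so far would be $0 + $10,232.40 = $10,232.40, below the $12,250 cap — no reduction.

$10,232.40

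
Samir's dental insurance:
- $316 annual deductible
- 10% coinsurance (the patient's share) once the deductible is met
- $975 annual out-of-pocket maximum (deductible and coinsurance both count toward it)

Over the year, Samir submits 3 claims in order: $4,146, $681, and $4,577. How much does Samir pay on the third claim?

Claim 1 ($4,146): $316 finishes the deductible; $3,830 goes to coinsurance; 10% of $3,830 = $383. Patient owes $699 (running OOP $699).
Claim 2 ($681): deductible met; 10% of $681 = $68.10. Cost to patient: $68.10. OOP to date $767.10.
Claim 3 ($4,577): 10% coinsurance on $4,577 = $457.70. That would push OOP to $1,224.80, over the $975 cap, so patient pays $975 − $767.10 = $207.90.

$207.90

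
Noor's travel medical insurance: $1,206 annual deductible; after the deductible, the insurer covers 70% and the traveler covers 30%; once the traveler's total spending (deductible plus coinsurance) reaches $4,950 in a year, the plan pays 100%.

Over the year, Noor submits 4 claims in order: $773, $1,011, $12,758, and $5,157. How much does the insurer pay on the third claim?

#1 ($773): all of it applies to the deductible. Traveler owes $773 (running OOP $773). Insurer: $773 − $773 = $0.
#2 ($1,011): $433 finishes the deductible; $578 goes to coinsurance; coinsurance $578 × 30% = $173.40. Cost to traveler: $606.40. OOP to date $1,379.40. Plan pays $1,011 − $606.40 = $404.60.
#3 ($12,758): deductible met; 30% of $12,758 = $3,827.40. That would push OOP to $5,206.80, over the $4,950 cap, so traveler pays $4,950 − $1,379.40 = $3,570.60. Plan pays $12,758 − $3,570.60 = $9,187.40.

$9,187.40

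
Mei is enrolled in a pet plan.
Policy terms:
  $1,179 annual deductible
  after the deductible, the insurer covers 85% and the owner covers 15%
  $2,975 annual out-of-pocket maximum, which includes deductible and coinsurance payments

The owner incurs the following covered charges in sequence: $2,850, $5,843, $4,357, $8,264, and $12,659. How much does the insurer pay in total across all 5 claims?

$30,998

Bill 1, $2,850: $1,179 finishes the deductible; $1,671 goes to coinsurance; 15% of $1,671 = $250.65. Owner owes $1,429.65 (running OOP $1,429.65). Insurer: $2,850 − $1,429.65 = $1,420.35.
Bill 2, $5,843: deductible met; 15% of $5,843 = $876.45. Cost to owner: $876.45. OOP to date $2,306.10. Insurer: $5,843 − $876.45 = $4,966.55.
Bill 3, $4,357: 15% coinsurance on $4,357 = $653.55. Cost to owner: $653.55. OOP to date $2,959.65. Plan pays $4,357 − $653.55 = $3,703.45.
Bill 4, $8,264: deductible met; 15% of $8,264 = $1,239.60. OOP would hit $4,199.25 > $2,975, so the cap limits the owner to $2,975 − $2,959.65 = $15.35. Insurer: $8,264 − $15.35 = $8,248.65.
Bill 5, $12,659: deductible met; 15% of $12,659 = $1,898.85. That would push OOP to $4,873.85, over the $2,975 cap, so owner pays $2,975 − $2,975 = $0. Insurer: $12,659 − $0 = $12,659.
Insurer total: $1,420.35 + $4,966.55 + $3,703.45 + $8,248.65 + $12,659 = $30,998.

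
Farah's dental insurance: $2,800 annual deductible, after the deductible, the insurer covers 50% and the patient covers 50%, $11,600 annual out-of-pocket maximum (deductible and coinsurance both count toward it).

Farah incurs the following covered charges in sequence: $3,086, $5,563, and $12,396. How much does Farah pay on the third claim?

$5,875.50

#1 ($3,086): $2,800 finishes the deductible; $286 goes to coinsurance; coinsurance $286 × 50% = $143. Patient pays $2,943; OOP now $2,943.
#2 ($5,563): deductible already satisfied, so patient's share is 50% × $5,563 = $2,781.50. Cost to patient: $2,781.50. OOP to date $5,724.50.
#3 ($12,396): deductible met; 50% of $12,396 = $6,198. OOP would hit $11,922.50 > $11,600, so the cap limits the patient to $11,600 − $5,724.50 = $5,875.50.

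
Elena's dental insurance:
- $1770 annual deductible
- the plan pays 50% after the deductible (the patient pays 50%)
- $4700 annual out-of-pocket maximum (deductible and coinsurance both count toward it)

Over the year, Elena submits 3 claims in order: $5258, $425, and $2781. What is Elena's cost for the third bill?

$973.50

#1 ($5258): $1770 to deductible, leaving $3488; 50% of $3488 = $1744. Cost to patient: $3514. OOP to date $3514.
#2 ($425): deductible already satisfied, so patient's share is 50% × $425 = $212.50. Patient pays $212.50; OOP now $3726.50.
#3 ($2781): 50% coinsurance on $2781 = $1390.50. That would push OOP to $5117, over the $4700 cap, so patient pays $4700 − $3726.50 = $973.50.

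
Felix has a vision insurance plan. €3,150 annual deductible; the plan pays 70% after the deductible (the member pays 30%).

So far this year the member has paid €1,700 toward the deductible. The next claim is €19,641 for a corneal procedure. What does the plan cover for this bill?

€12,733.70

€1,700 of the €3,150 deductible is already met, leaving €1,450.
The remaining €18,191 (= €19,641 − €1,450) moves to coinsurance.
30% of €18,191 = €5,457.30 falls to the member.
That puts the member's cost at €1,450 + €5,457.30 = €6,907.30.
The insurer covers the remainder: €19,641 − €6,907.30 = €12,733.70.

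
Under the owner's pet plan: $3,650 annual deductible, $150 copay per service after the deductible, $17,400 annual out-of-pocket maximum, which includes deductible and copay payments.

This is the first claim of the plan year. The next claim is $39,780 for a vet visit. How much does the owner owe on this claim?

$3,800

The full $3,650 deductible is still open; $3,650 of this bill applies to it.
That leaves $39,780 − $3,650 = $36,130 for the copay.
Copay on this service: $150.
So the owner owes $3,650 + $150 = $3,800 before any cap.
Cumulative spending $0 + $3,800 = $3,800 stays under the $17,400 maximum.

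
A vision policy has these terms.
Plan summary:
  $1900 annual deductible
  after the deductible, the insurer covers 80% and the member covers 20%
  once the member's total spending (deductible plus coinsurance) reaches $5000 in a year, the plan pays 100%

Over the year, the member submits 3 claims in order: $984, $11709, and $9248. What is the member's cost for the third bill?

Bill 1, $984: fully absorbed by the deductible. Member owes $984 (running OOP $984).
Bill 2, $11709: $916 finishes the deductible; $10793 goes to coinsurance; member's 20% is $2158.60. Member owes $3074.60 (running OOP $4058.60).
Bill 3, $9248: 20% coinsurance on $9248 = $1849.60. OOP would hit $5908.20 > $5000, so the cap limits the member to $5000 − $4058.60 = $941.40.

$941.40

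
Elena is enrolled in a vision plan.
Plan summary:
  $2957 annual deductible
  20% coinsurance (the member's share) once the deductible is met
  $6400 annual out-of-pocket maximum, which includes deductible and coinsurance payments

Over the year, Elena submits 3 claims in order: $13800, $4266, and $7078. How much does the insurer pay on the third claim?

Bill 1, $13800: deductible takes $2957, $10843 remains; member's 20% is $2168.60. Cost to member: $5125.60. OOP to date $5125.60. Insurer: $13800 − $5125.60 = $8674.40.
Bill 2, $4266: deductible met; 20% of $4266 = $853.20. Member owes $853.20 (running OOP $5978.80). Plan pays $4266 − $853.20 = $3412.80.
Bill 3, $7078: deductible already satisfied, so member's share is 20% × $7078 = $1415.60. That would push OOP to $7394.40, over the $6400 cap, so member pays $6400 − $5978.80 = $421.20. Plan pays $7078 − $421.20 = $6656.80.

$6656.80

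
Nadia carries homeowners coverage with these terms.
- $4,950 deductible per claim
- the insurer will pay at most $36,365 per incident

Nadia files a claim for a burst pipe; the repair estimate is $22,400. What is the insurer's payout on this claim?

After the deductible, $22,400 − $4,950 = $17,450 remains.
That's under the $36,365 cap, so the insurer reimburses the full $17,450.

$17,450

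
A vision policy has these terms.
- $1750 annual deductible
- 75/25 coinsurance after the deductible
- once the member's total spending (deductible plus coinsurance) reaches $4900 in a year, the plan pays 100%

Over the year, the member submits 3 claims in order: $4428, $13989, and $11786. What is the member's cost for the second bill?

$2480.50

#1 ($4428): $1750 finishes the deductible; $2678 goes to coinsurance; coinsurance $2678 × 25% = $669.50. Member owes $2419.50 (running OOP $2419.50).
#2 ($13989): deductible met; 25% of $13989 = $3497.25. Adding that to $2419.50 gives $5916.75, past the $4900 cap; member pays only $4900 − $2419.50 = $2480.50.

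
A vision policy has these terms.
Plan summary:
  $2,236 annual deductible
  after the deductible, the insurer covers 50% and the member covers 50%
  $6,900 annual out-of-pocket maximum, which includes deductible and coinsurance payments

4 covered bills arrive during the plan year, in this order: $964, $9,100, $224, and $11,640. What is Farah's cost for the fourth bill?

Claim 1 — $964: entire amount goes to the deductible. Cost to member: $964. OOP to date $964.
Claim 2 — $9,100: $1,272 to deductible, leaving $7,828; 50% of $7,828 = $3,914. Member pays $5,186; OOP now $6,150.
Claim 3 — $224: deductible met; 50% of $224 = $112. Member pays $112; OOP now $6,262.
Claim 4 — $11,640: deductible already satisfied, so member's share is 50% × $11,640 = $5,820. Adding that to $6,262 gives $12,082, past the $6,900 cap; member pays only $6,900 − $6,262 = $638.

$638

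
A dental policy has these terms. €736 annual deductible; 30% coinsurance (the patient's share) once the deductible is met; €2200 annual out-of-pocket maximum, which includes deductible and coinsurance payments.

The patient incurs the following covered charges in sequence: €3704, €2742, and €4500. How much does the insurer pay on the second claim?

Claim 1 — €3704: €736 finishes the deductible; €2968 goes to coinsurance; 30% of €2968 = €890.40. Patient pays €1626.40; OOP now €1626.40. Insurer: €3704 − €1626.40 = €2077.60.
Claim 2 — €2742: deductible already satisfied, so patient's share is 30% × €2742 = €822.60. That would push OOP to €2449, over the €2200 cap, so patient pays €2200 − €1626.40 = €573.60. Plan pays €2742 − €573.60 = €2168.40.

€2168.40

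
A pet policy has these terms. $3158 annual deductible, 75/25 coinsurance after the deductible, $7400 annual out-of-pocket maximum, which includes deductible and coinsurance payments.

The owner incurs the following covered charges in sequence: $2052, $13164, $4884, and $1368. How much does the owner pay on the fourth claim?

Bill 1, $2052: fully absorbed by the deductible. Cost to owner: $2052. OOP to date $2052.
Bill 2, $13164: deductible takes $1106, $12058 remains; 25% of $12058 = $3014.50. Cost to owner: $4120.50. OOP to date $6172.50.
Bill 3, $4884: 25% coinsurance on $4884 = $1221. Cost to owner: $1221. OOP to date $7393.50.
Bill 4, $1368: 25% coinsurance on $1368 = $342. Adding that to $7393.50 gives $7735.50, past the $7400 cap; owner pays only $7400 − $7393.50 = $6.50.

$6.50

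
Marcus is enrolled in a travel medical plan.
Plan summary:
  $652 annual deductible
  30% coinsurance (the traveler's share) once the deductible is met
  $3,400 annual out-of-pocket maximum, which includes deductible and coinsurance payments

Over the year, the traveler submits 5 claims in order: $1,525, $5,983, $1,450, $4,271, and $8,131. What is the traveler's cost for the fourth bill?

$256.20

#1 ($1,525): deductible takes $652, $873 remains; 30% of $873 = $261.90. Traveler owes $913.90 (running OOP $913.90).
#2 ($5,983): 30% coinsurance on $5,983 = $1,794.90. Traveler pays $1,794.90; OOP now $2,708.80.
#3 ($1,450): deductible met; 30% of $1,450 = $435. Cost to traveler: $435. OOP to date $3,143.80.
#4 ($4,271): deductible already satisfied, so traveler's share is 30% × $4,271 = $1,281.30. OOP would hit $4,425.10 > $3,400, so the cap limits the traveler to $3,400 − $3,143.80 = $256.20.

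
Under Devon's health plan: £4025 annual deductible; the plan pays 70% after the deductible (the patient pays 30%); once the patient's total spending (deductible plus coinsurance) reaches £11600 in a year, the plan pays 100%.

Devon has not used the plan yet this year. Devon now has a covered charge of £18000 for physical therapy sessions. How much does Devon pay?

Nothing has been paid toward the £4025 deductible, so the first £4025 of this charge is applied there.
After the £4025 deductible portion, £18000 − £4025 = £13975 is subject to coinsurance.
30% of £13975 = £4192.50 falls to the patient.
Patient responsibility before any cap: £4025 + £4192.50 = £8217.50.
Total out-of-pocket so far would be £0 + £8217.50 = £8217.50, below the £11600 cap — no reduction.

£8217.50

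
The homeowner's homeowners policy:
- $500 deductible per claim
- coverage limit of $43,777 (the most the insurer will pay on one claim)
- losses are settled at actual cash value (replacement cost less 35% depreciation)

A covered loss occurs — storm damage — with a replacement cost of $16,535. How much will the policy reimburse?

Depreciate 35%: the covered value is $16,535 × 0.65 = $10,747.75.
Subtract the deductible: $10,747.75 − $500 = $10,247.75.
That's under the $43,777 cap, so the insurer reimburses the full $10,247.75.

$10,247.75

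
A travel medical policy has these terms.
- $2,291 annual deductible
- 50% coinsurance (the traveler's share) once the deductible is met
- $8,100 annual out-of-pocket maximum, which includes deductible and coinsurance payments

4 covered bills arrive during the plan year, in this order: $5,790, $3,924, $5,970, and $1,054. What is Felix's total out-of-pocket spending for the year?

Claim 1 ($5,790): $2,291 finishes the deductible; $3,499 goes to coinsurance; coinsurance $3,499 × 50% = $1,749.50. Cost to traveler: $4,040.50. OOP to date $4,040.50.
Claim 2 ($3,924): deductible already satisfied, so traveler's share is 50% × $3,924 = $1,962. Traveler pays $1,962; OOP now $6,002.50.
Claim 3 ($5,970): 50% coinsurance on $5,970 = $2,985. Adding that to $6,002.50 gives $8,987.50, past the $8,100 cap; traveler pays only $8,100 − $6,002.50 = $2,097.50.
Claim 4 ($1,054): 50% coinsurance on $1,054 = $527. That would push OOP to $8,627, over the $8,100 cap, so traveler pays $8,100 − $8,100 = $0.
Total paid by the traveler: $4,040.50 + $1,962 + $2,097.50 + $0 = $8,100.

$8,100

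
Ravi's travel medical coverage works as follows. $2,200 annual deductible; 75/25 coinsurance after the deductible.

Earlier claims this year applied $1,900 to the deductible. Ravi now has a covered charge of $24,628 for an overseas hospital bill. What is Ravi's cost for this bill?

$6,382

Remaining deductible: $2,200 − $1,900 = $300.
After the $300 deductible portion, $24,628 − $300 = $24,328 is subject to coinsurance.
Traveler's 25% share of $24,328 is $6,082.
Traveler responsibility: $300 + $6,082 = $6,382.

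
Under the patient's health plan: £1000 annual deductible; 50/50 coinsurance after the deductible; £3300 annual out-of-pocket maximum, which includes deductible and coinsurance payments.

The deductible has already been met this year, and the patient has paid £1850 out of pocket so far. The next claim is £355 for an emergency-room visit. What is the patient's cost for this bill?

£177.50

The deductible is already satisfied, so the full bill goes to coinsurance.
Coinsurance: £355 × 50% = £177.50.
Cumulative spending £1850 + £177.50 = £2027.50 stays under the £3300 maximum.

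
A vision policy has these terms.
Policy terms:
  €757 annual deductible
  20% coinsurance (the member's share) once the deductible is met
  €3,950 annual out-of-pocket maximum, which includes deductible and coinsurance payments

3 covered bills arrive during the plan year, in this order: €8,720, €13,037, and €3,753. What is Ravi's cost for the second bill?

Claim 1 (€8,720): deductible takes €757, €7,963 remains; 20% of €7,963 = €1,592.60. Member pays €2,349.60; OOP now €2,349.60.
Claim 2 (€13,037): 20% coinsurance on €13,037 = €2,607.40. That would push OOP to €4,957, over the €3,950 cap, so member pays €3,950 − €2,349.60 = €1,600.40.

€1,600.40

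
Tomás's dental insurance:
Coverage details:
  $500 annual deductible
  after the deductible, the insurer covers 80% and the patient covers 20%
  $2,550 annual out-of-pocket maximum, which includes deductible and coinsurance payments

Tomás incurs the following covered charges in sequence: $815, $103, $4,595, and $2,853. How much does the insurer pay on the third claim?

Claim 1 ($815): $500 to deductible, leaving $315; coinsurance $315 × 20% = $63. Patient owes $563 (running OOP $563). Insurer: $815 − $563 = $252.
Claim 2 ($103): 20% coinsurance on $103 = $20.60. Cost to patient: $20.60. OOP to date $583.60. Insurer: $103 − $20.60 = $82.40.
Claim 3 ($4,595): deductible met; 20% of $4,595 = $919. Cost to patient: $919. OOP to date $1,502.60. Insurer: $4,595 − $919 = $3,676.

$3,676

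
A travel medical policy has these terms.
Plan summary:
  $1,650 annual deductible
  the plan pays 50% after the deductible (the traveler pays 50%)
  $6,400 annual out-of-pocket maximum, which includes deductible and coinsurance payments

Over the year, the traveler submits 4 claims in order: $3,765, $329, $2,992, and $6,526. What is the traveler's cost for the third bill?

$1,496

#1 ($3,765): $1,650 to deductible, leaving $2,115; coinsurance $2,115 × 50% = $1,057.50. Cost to traveler: $2,707.50. OOP to date $2,707.50.
#2 ($329): deductible met; 50% of $329 = $164.50. Cost to traveler: $164.50. OOP to date $2,872.
#3 ($2,992): 50% coinsurance on $2,992 = $1,496. Cost to traveler: $1,496. OOP to date $4,368.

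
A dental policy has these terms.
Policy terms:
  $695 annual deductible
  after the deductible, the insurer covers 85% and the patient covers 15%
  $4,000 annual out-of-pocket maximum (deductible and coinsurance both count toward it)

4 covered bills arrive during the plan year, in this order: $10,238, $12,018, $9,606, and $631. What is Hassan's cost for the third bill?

Claim 1 ($10,238): deductible takes $695, $9,543 remains; patient's 15% is $1,431.45. Patient pays $2,126.45; OOP now $2,126.45.
Claim 2 ($12,018): deductible already satisfied, so patient's share is 15% × $12,018 = $1,802.70. Patient pays $1,802.70; OOP now $3,929.15.
Claim 3 ($9,606): deductible met; 15% of $9,606 = $1,440.90. Adding that to $3,929.15 gives $5,370.05, past the $4,000 cap; patient pays only $4,000 − $3,929.15 = $70.85.

$70.85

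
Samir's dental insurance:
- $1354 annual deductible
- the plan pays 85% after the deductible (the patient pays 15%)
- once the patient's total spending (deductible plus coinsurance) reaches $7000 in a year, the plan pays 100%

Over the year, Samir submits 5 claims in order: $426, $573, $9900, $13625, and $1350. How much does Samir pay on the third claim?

$1786.75

Claim 1 — $426: fully absorbed by the deductible. Patient pays $426; OOP now $426.
Claim 2 — $573: fully absorbed by the deductible. Patient pays $573; OOP now $999.
Claim 3 — $9900: deductible takes $355, $9545 remains; 15% of $9545 = $1431.75. Patient pays $1786.75; OOP now $2785.75.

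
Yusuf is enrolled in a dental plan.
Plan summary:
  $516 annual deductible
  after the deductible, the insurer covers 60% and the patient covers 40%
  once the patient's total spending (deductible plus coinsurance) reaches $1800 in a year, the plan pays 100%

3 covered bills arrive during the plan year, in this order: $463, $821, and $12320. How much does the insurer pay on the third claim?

$11343.20

Claim 1 — $463: entire amount goes to the deductible. Patient pays $463; OOP now $463. Insurer: $463 − $463 = $0.
Claim 2 — $821: $53 finishes the deductible; $768 goes to coinsurance; coinsurance $768 × 40% = $307.20. Cost to patient: $360.20. OOP to date $823.20. Plan pays $821 − $360.20 = $460.80.
Claim 3 — $12320: deductible met; 40% of $12320 = $4928. That would push OOP to $5751.20, over the $1800 cap, so patient pays $1800 − $823.20 = $976.80. Plan pays $12320 − $976.80 = $11343.20.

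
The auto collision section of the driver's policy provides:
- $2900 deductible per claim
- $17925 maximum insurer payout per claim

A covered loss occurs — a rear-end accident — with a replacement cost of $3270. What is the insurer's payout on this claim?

Less the $2900 deductible: $3270 − $2900 = $370.
That's under the $17925 cap, so the insurer reimburses the full $370.

$370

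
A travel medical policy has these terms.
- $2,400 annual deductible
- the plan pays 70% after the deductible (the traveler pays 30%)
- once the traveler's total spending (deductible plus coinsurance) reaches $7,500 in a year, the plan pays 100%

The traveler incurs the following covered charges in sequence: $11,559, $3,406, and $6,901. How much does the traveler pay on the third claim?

$1,330.50

#1 ($11,559): deductible takes $2,400, $9,159 remains; coinsurance $9,159 × 30% = $2,747.70. Cost to traveler: $5,147.70. OOP to date $5,147.70.
#2 ($3,406): 30% coinsurance on $3,406 = $1,021.80. Cost to traveler: $1,021.80. OOP to date $6,169.50.
#3 ($6,901): 30% coinsurance on $6,901 = $2,070.30. That would push OOP to $8,239.80, over the $7,500 cap, so traveler pays $7,500 − $6,169.50 = $1,330.50.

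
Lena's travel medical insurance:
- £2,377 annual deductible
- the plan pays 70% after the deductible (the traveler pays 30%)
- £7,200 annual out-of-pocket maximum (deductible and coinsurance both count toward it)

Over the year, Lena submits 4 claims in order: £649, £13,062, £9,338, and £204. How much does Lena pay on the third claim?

£1,422.80

#1 (£649): all of it applies to the deductible. Traveler pays £649; OOP now £649.
#2 (£13,062): £1,728 finishes the deductible; £11,334 goes to coinsurance; 30% of £11,334 = £3,400.20. Traveler pays £5,128.20; OOP now £5,777.20.
#3 (£9,338): 30% coinsurance on £9,338 = £2,801.40. Adding that to £5,777.20 gives £8,578.60, past the £7,200 cap; traveler pays only £7,200 − £5,777.20 = £1,422.80.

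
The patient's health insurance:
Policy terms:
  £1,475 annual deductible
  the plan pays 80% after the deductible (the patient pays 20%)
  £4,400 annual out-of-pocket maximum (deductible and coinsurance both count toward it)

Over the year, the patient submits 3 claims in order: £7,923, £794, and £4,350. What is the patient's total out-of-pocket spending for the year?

£3,793.40

Claim 1 — £7,923: deductible takes £1,475, £6,448 remains; 20% of £6,448 = £1,289.60. Cost to patient: £2,764.60. OOP to date £2,764.60.
Claim 2 — £794: deductible already satisfied, so patient's share is 20% × £794 = £158.80. Patient pays £158.80; OOP now £2,923.40.
Claim 3 — £4,350: 20% coinsurance on £4,350 = £870. Cost to patient: £870. OOP to date £3,793.40.
Total paid by the patient: £2,764.60 + £158.80 + £870 = £3,793.40.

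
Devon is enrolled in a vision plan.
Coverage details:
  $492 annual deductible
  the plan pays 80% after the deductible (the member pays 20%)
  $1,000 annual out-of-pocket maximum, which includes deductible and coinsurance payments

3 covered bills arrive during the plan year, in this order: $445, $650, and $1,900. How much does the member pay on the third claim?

$380

Bill 1, $445: fully absorbed by the deductible. Member pays $445; OOP now $445.
Bill 2, $650: deductible takes $47, $603 remains; 20% of $603 = $120.60. Member owes $167.60 (running OOP $612.60).
Bill 3, $1,900: deductible already satisfied, so member's share is 20% × $1,900 = $380. Member owes $380 (running OOP $992.60).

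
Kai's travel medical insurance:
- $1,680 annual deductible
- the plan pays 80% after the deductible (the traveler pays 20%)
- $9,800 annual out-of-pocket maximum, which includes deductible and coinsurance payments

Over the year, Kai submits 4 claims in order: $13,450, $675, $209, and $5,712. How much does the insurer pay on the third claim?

Claim 1 — $13,450: $1,680 to deductible, leaving $11,770; 20% of $11,770 = $2,354. Cost to traveler: $4,034. OOP to date $4,034. Plan pays $13,450 − $4,034 = $9,416.
Claim 2 — $675: deductible met; 20% of $675 = $135. Traveler pays $135; OOP now $4,169. Plan pays $675 − $135 = $540.
Claim 3 — $209: deductible met; 20% of $209 = $41.80. Traveler owes $41.80 (running OOP $4,210.80). Insurer: $209 − $41.80 = $167.20.

$167.20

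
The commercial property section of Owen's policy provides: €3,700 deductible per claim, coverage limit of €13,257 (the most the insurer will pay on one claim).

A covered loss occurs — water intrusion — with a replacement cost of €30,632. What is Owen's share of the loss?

After the deductible, €30,632 − €3,700 = €26,932 remains.
The €13,257 per-incident cap binds; insurer pays €13,257.
The business bears the rest of the original loss: €30,632 − €13,257 = €17,375.

€17,375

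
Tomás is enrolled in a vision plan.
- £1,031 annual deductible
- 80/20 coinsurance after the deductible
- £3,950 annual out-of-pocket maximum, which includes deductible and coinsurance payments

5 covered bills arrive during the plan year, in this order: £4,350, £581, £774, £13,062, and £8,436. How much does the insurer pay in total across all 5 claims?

£23,253

Bill 1, £4,350: £1,031 finishes the deductible; £3,319 goes to coinsurance; coinsurance £3,319 × 20% = £663.80. Member pays £1,694.80; OOP now £1,694.80. Plan pays £4,350 − £1,694.80 = £2,655.20.
Bill 2, £581: deductible met; 20% of £581 = £116.20. Cost to member: £116.20. OOP to date £1,811. Insurer: £581 − £116.20 = £464.80.
Bill 3, £774: 20% coinsurance on £774 = £154.80. Member owes £154.80 (running OOP £1,965.80). Plan pays £774 − £154.80 = £619.20.
Bill 4, £13,062: deductible already satisfied, so member's share is 20% × £13,062 = £2,612.40. Adding that to £1,965.80 gives £4,578.20, past the £3,950 cap; member pays only £3,950 − £1,965.80 = £1,984.20. Plan pays £13,062 − £1,984.20 = £11,077.80.
Bill 5, £8,436: 20% coinsurance on £8,436 = £1,687.20. That would push OOP to £5,637.20, over the £3,950 cap, so member pays £3,950 − £3,950 = £0. Insurer: £8,436 − £0 = £8,436.
Insurer total = bills − member's total = £27,203 − £3,950 = £23,253.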